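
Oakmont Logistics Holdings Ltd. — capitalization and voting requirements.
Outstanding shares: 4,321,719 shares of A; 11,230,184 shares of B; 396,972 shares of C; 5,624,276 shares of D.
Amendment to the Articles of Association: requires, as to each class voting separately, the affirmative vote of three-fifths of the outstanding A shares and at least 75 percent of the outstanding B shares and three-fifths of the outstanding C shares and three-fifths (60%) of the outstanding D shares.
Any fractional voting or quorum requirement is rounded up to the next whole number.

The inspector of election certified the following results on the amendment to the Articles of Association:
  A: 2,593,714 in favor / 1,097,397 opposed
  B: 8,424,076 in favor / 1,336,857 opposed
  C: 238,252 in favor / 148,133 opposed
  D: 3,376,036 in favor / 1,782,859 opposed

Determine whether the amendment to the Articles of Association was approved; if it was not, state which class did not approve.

A: 3/5 of 4321719 = 2593031.40, rounded up to 2593032; 2,593,032 required, 2,593,714 in favor — approved.
B: 3/4 of 11230184 = 8422638; 8,422,638 required, 8,424,076 in favor — approved.
C: 3/5 of 396972 = 238183.20, rounded up to 238184; 238,184 required, 238,252 in favor — approved.
D: 3/5 of 5624276 = 3374565.60, rounded up to 3374566; 3,374,566 required, 3,376,036 in favor — approved.

Approved — every class gave the required vote.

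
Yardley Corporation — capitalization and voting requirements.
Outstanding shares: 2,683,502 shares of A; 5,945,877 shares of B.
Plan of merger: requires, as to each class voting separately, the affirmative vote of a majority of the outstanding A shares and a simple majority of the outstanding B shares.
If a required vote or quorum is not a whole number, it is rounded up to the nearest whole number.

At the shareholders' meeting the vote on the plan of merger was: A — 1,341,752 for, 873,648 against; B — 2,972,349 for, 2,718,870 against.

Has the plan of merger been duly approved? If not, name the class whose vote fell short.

Not approved — the B shares did not give the required vote.

A: a majority of 2683502 is 1341752; 1,341,752 required, 1,341,752 in favor — approved.
B: a majority of 5945877 is 2972939; 2,972,939 required, 2,972,349 in favor — not approved.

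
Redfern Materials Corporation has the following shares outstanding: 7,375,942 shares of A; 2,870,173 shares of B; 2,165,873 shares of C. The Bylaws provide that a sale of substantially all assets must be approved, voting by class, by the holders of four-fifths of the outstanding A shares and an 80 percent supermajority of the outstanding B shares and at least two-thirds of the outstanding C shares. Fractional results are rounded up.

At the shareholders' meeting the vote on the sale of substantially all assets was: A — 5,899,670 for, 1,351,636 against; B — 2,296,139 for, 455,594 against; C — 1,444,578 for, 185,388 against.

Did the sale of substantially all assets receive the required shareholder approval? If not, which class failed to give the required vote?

Not approved — the A shares did not give the required vote.

A: 4/5 of 7375942 = 5900753.60, rounded up to 5900754; 5,900,754 required, 5,899,670 in favor — not approved.
B: 4/5 of 2870173 = 2296138.40, rounded up to 2296139; 2,296,139 required, 2,296,139 in favor — approved.
C: 2/3 of 2165873 = 1443915.33, rounded up to 1443916; 1,443,916 required, 1,444,578 in favor — approved.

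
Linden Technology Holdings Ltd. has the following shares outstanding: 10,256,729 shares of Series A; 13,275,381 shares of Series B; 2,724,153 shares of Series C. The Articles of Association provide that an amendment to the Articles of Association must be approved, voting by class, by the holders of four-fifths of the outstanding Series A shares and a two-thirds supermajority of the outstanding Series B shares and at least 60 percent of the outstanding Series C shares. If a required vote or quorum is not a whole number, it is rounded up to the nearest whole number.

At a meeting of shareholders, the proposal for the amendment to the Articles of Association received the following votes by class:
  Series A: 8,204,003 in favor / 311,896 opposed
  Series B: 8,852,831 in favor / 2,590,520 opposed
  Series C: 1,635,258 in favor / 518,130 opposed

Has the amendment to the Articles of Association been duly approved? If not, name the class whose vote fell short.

Not approved — the Series A shares did not give the required vote.

Series A: 4/5 of 10256729 = 8205383.20, rounded up to 8205384; 8,205,384 required, 8,204,003 in favor — not approved.
Series B: 2/3 of 13275381 = 8850254; 8,850,254 required, 8,852,831 in favor — approved.
Series C: 3/5 of 2724153 = 1634491.80, rounded up to 1634492; 1,634,492 required, 1,635,258 in favor — approved.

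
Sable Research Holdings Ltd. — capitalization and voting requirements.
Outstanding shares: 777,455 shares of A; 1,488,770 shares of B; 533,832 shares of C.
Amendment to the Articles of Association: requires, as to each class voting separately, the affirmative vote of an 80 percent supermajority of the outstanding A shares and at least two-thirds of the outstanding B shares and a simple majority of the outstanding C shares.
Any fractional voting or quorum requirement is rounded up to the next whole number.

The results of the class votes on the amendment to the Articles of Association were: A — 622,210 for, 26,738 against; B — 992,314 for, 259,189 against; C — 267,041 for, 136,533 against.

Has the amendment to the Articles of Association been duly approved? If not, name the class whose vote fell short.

A: 4/5 of 777455 = 621964; 621,964 required, 622,210 in favor — approved.
B: 2/3 of 1488770 = 992513.33, rounded up to 992514; 992,514 required, 992,314 in favor — not approved.
C: a majority of 533832 is 266917; 266,917 required, 267,041 in favor — approved.

Not approved — the B shares did not give the required vote.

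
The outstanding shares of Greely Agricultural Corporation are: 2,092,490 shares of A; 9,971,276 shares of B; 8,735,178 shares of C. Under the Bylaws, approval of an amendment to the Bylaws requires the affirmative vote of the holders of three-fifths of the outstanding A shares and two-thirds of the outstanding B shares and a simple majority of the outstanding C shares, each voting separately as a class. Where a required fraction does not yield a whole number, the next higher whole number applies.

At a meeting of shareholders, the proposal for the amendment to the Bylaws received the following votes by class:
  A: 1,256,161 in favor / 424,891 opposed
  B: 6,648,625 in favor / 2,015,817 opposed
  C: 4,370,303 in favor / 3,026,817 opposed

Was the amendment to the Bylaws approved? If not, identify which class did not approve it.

A: 3/5 of 2092490 = 1255494; 1,255,494 required, 1,256,161 in favor — approved.
B: 2/3 of 9971276 = 6647517.33, rounded up to 6647518; 6,647,518 required, 6,648,625 in favor — approved.
C: a majority of 8735178 is 4367590; 4,367,590 required, 4,370,303 in favor — approved.

Approved — every class gave the required vote.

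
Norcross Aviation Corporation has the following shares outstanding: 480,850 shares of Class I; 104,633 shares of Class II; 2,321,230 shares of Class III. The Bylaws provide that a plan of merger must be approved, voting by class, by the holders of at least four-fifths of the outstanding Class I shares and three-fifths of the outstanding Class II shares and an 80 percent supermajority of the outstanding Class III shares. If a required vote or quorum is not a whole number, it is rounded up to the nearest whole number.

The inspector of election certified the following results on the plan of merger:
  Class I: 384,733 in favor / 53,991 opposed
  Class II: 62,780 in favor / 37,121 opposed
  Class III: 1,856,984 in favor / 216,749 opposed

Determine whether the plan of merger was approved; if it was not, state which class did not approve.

Approved — every class gave the required vote.

Class I: 4/5 of 480850 = 384680; 384,680 required, 384,733 in favor — approved.
Class II: 3/5 of 104633 = 62779.80, rounded up to 62780; 62,780 required, 62,780 in favor — approved.
Class III: 4/5 of 2321230 = 1856984; 1,856,984 required, 1,856,984 in favor — approved.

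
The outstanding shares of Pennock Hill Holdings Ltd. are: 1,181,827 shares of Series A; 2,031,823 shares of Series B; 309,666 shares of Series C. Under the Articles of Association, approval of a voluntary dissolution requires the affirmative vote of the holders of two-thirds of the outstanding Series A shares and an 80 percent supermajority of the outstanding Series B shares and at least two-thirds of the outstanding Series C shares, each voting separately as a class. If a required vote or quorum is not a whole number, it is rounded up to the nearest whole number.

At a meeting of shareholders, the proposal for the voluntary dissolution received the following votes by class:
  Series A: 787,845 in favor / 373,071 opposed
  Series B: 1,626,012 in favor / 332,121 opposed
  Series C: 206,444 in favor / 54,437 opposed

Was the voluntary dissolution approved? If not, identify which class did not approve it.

Series A: 2/3 of 1181827 = 787884.67, rounded up to 787885; 787,885 required, 787,845 in favor — not approved.
Series B: 4/5 of 2031823 = 1625458.40, rounded up to 1625459; 1,625,459 required, 1,626,012 in favor — approved.
Series C: 2/3 of 309666 = 206444; 206,444 required, 206,444 in favor — approved.

Not approved — the Series A shares did not give the required vote.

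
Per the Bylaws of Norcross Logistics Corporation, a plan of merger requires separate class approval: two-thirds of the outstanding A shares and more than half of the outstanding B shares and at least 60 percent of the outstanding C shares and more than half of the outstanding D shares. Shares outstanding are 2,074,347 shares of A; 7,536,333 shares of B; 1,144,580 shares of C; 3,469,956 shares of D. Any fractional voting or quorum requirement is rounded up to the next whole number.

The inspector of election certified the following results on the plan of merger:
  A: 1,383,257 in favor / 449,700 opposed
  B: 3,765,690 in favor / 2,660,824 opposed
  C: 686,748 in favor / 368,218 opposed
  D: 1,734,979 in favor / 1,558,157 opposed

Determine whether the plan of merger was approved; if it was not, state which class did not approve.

A: 2/3 of 2074347 = 1382898; 1,382,898 required, 1,383,257 in favor — approved.
B: a majority of 7536333 is 3768167; 3,768,167 required, 3,765,690 in favor — not approved.
C: 3/5 of 1144580 = 686748; 686,748 required, 686,748 in favor — approved.
D: a majority of 3469956 is 1734979; 1,734,979 required, 1,734,979 in favor — approved.

Not approved — the B shares did not give the required vote.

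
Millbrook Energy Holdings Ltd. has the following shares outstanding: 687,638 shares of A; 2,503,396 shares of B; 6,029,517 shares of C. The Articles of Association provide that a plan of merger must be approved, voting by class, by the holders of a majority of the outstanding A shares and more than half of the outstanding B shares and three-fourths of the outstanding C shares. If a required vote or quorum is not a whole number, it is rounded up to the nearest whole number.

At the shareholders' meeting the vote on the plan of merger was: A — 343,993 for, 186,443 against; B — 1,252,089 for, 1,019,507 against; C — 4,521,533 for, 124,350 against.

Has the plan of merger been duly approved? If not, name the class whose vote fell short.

Not approved — the C shares did not give the required vote.

A: a majority of 687638 is 343820; 343,820 required, 343,993 in favor — approved.
B: a majority of 2503396 is 1251699; 1,251,699 required, 1,252,089 in favor — approved.
C: 3/4 of 6029517 = 4522137.75, rounded up to 4522138; 4,522,138 required, 4,521,533 in favor — not approved.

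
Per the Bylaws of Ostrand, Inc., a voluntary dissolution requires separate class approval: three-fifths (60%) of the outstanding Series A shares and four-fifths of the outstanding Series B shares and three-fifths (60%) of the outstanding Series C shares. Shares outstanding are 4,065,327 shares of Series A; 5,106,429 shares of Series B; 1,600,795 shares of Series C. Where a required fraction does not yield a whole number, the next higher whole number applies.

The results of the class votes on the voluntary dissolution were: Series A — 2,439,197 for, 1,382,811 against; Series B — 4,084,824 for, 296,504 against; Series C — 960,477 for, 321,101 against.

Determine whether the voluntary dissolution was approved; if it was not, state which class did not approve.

Not approved — the Series B shares did not give the required vote.

Series A: 3/5 of 4065327 = 2439196.20, rounded up to 2439197; 2,439,197 required, 2,439,197 in favor — approved.
Series B: 4/5 of 5106429 = 4085143.20, rounded up to 4085144; 4,085,144 required, 4,084,824 in favor — not approved.
Series C: 3/5 of 1600795 = 960477; 960,477 required, 960,477 in favor — approved.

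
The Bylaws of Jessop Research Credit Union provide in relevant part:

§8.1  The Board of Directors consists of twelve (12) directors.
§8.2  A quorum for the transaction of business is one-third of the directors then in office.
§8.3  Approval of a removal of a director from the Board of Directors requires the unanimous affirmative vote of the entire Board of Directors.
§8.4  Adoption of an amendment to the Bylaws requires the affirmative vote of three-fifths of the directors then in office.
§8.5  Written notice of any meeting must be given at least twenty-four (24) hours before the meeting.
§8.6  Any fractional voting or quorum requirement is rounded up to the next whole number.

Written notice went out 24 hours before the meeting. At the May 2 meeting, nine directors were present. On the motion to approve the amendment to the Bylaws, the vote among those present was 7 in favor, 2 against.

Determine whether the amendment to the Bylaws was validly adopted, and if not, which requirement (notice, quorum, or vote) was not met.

Notice: 24 hours given; 24 required (24 ≥ 24). Satisfied.
Quorum: 9 present; quorum is 4. Satisfied.
Vote: the amendment to the Bylaws requires three-fifths of the directors then in office (12). 3/5 of 12 = 7.20, rounded up to 8, so 8 affirmative votes are needed; 7 voted in favor. Not satisfied.

Invalid — vote requirement not satisfied.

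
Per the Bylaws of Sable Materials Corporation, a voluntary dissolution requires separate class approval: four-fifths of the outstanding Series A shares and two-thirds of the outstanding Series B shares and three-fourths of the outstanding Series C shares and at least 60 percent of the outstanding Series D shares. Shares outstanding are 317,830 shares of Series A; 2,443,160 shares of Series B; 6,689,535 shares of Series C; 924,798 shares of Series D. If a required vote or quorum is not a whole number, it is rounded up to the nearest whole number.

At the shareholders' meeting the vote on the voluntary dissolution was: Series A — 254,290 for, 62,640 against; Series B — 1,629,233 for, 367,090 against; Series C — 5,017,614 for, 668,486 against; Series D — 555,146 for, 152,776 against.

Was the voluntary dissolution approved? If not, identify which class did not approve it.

Approved — every class gave the required vote.

Series A: 4/5 of 317830 = 254264; 254,264 required, 254,290 in favor — approved.
Series B: 2/3 of 2443160 = 1628773.33, rounded up to 1628774; 1,628,774 required, 1,629,233 in favor — approved.
Series C: 3/4 of 6689535 = 5017151.25, rounded up to 5017152; 5,017,152 required, 5,017,614 in favor — approved.
Series D: 3/5 of 924798 = 554878.80, rounded up to 554879; 554,879 required, 555,146 in favor — approved.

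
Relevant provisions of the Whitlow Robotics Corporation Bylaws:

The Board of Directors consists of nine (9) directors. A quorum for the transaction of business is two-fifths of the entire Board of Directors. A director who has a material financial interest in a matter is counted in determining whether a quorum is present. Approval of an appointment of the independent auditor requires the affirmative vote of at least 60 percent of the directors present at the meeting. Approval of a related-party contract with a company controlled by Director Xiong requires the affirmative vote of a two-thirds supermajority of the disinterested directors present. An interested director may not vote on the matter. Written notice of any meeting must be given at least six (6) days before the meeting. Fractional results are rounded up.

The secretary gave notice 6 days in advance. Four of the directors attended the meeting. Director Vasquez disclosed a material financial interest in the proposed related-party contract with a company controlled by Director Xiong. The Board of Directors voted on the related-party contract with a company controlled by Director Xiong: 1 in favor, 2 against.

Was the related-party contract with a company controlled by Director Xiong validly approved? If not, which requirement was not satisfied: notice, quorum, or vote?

Notice: 6 days given; 6 required (6 ≥ 6). Satisfied.
Quorum: 4 present (interested directors count toward quorum); quorum is 4. Satisfied.
Vote: the related-party contract with a company controlled by Director Xiong requires two-thirds of the disinterested directors present (4 − 1 = 3). 2/3 of 3 = 2, so 2 affirmative votes are needed; 1 voted in favor. Not satisfied.

Invalid — vote requirement not satisfied.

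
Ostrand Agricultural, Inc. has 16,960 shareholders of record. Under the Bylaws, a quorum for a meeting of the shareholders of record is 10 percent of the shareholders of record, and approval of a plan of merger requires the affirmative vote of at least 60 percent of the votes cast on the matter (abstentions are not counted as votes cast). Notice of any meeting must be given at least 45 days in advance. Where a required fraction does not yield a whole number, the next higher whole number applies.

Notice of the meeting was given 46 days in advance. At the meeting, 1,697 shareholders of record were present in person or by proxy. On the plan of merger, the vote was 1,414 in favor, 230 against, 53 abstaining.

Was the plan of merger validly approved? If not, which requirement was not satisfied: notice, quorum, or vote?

Notice: 46 days given; 45 required. Satisfied.
Quorum: 10% of 16,960 = 1,696; 1,697 present. Satisfied.
Vote: requires three-fifths of the votes cast (1,697 − 53 abstaining = 1,644); 3/5 of 1644 = 986.40, rounded up to 987, so 987 needed; 1,414 in favor. Satisfied.

Valid — all requirements satisfied.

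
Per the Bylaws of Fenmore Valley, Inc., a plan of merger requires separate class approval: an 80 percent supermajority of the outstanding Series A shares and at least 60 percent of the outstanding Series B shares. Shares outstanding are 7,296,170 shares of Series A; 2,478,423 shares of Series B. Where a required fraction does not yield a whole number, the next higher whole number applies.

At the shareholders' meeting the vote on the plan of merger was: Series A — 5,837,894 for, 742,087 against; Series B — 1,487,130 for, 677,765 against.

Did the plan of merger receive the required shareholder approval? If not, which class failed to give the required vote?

Approved — every class gave the required vote.

Series A: 4/5 of 7296170 = 5836936; 5,836,936 required, 5,837,894 in favor — approved.
Series B: 3/5 of 2478423 = 1487053.80, rounded up to 1487054; 1,487,054 required, 1,487,130 in favor — approved.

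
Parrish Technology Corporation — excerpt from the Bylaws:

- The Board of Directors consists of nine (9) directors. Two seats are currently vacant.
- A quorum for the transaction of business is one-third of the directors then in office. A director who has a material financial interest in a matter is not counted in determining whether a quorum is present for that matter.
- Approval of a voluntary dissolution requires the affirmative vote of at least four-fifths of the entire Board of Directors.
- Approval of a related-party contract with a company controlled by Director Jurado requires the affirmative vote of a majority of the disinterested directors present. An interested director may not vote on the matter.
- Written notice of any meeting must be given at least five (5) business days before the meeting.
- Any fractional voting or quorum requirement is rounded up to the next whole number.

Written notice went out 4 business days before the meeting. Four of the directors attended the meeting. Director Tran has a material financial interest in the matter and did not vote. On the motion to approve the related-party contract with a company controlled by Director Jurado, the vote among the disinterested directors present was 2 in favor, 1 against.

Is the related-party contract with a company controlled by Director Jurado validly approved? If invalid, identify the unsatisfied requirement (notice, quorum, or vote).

Notice: 4 business days given; 5 required (4 < 5). Not satisfied.
Quorum: 4 present, but the 1 interested director does not count, leaving 3. Quorum is 3. Satisfied.
Vote: the related-party contract with a company controlled by Director Jurado requires a majority of the disinterested directors present (4 − 1 = 3). A majority of 3 is 2, so 2 affirmative votes are needed; 2 voted in favor. Satisfied.

Invalid — notice requirement not satisfied.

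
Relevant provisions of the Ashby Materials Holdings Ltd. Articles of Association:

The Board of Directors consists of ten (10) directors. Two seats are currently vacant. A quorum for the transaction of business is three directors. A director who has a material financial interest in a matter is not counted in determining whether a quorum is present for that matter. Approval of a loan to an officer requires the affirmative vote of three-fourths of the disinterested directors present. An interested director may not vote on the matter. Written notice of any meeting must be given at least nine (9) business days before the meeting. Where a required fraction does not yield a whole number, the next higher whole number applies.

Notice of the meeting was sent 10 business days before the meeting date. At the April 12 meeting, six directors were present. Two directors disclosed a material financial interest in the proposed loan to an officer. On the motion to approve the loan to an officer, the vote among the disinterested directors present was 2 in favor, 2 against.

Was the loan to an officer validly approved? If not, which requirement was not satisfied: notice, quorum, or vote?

Invalid — vote requirement not satisfied.

Notice: 10 business days given; 9 required (10 ≥ 9). Satisfied.
Quorum: 6 present, but the 2 interested directors do not count, leaving 4. Quorum is 3. Satisfied.
Vote: the loan to an officer requires three-fourths of the disinterested directors present (6 − 2 = 4). 3/4 of 4 = 3, so 3 affirmative votes are needed; 2 voted in favor. Not satisfied.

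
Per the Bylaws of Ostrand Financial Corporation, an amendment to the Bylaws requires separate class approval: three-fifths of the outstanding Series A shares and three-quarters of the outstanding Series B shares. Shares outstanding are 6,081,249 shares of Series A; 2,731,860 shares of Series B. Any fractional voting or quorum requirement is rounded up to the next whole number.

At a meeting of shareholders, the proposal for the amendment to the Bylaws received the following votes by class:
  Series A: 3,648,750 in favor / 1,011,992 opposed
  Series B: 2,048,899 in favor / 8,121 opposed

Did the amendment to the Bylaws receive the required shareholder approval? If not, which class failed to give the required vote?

Approved — every class gave the required vote.

Series A: 3/5 of 6081249 = 3648749.40, rounded up to 3648750; 3,648,750 required, 3,648,750 in favor — approved.
Series B: 3/4 of 2731860 = 2048895; 2,048,895 required, 2,048,899 in favor — approved.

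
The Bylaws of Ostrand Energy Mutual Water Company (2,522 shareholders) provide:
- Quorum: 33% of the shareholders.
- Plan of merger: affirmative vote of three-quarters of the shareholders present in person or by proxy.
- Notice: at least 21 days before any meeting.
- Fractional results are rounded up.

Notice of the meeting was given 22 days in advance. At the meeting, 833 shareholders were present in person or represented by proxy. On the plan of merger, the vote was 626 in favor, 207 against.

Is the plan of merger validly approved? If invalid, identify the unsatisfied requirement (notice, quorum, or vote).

Valid — all requirements satisfied.

Notice: 22 days given; 21 required. Satisfied.
Quorum: 33% of 2,522 = 832.26, rounded up to 833; 833 present. Satisfied.
Vote: requires three-fourths of those present (833); 3/4 of 833 = 624.75, rounded up to 625, so 625 needed; 626 in favor. Satisfied.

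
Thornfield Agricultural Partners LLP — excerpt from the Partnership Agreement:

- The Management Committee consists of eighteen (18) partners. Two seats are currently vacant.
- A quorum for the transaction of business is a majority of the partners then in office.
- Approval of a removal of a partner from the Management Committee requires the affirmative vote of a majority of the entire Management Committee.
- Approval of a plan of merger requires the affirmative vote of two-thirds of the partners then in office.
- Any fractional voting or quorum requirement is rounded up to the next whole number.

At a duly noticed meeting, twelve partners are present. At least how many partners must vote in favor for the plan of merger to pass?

The plan of merger requires two-thirds of the partners then in office (16).
2/3 of 16 = 10.67, rounded up to 11.

11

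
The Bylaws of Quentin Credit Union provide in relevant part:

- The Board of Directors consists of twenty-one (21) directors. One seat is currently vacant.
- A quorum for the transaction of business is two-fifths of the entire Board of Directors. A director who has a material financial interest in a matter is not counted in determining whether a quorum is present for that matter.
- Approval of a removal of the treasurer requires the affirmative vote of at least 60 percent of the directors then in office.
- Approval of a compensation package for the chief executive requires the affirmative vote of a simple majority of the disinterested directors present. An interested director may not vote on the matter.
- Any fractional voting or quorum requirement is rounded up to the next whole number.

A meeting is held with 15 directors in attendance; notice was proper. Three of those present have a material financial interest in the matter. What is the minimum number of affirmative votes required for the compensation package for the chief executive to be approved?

7

The compensation package for the chief executive requires a majority of the disinterested directors present (15 − 3 = 12).
A majority of 12 is 7.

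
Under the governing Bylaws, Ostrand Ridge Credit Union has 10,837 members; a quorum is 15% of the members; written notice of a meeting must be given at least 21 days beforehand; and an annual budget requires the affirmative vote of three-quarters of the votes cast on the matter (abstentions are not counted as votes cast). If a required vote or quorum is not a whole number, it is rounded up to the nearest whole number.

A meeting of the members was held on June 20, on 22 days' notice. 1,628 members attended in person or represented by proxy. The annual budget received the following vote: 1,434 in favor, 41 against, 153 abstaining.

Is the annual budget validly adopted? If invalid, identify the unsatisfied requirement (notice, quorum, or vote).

Valid — all requirements satisfied.

Notice: 22 days given; 21 required. Satisfied.
Quorum: 15% of 10,837 = 1,625.55, rounded up to 1,626; 1,628 present. Satisfied.
Vote: requires three-fourths of the votes cast (1,628 − 153 abstaining = 1,475); 3/4 of 1475 = 1106.25, rounded up to 1107, so 1,107 needed; 1,434 in favor. Satisfied.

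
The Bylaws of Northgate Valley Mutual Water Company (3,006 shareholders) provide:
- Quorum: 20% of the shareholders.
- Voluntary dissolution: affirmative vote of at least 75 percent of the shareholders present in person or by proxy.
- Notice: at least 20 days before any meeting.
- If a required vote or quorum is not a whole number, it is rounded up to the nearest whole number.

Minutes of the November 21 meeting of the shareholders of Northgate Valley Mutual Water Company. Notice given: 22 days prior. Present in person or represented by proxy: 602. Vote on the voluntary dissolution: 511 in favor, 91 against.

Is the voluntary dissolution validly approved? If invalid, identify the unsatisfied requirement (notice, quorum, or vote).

Valid — all requirements satisfied.

Notice: 22 days given; 20 required. Satisfied.
Quorum: 20% of 3,006 = 601.20, rounded up to 602; 602 present. Satisfied.
Vote: requires three-fourths of those present (602); 3/4 of 602 = 451.50, rounded up to 452, so 452 needed; 511 in favor. Satisfied.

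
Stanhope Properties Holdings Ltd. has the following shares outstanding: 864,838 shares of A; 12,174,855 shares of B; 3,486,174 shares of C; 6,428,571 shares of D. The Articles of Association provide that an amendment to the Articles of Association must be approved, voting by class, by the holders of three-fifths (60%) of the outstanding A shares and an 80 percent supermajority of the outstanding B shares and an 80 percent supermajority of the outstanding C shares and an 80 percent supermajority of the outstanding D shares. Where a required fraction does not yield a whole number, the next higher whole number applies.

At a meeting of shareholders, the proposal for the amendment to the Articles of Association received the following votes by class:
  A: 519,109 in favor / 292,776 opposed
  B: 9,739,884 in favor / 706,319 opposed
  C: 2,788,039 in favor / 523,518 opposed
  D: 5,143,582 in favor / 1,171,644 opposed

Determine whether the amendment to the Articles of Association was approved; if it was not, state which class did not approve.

Not approved — the C shares did not give the required vote.

A: 3/5 of 864838 = 518902.80, rounded up to 518903; 518,903 required, 519,109 in favor — approved.
B: 4/5 of 12174855 = 9739884; 9,739,884 required, 9,739,884 in favor — approved.
C: 4/5 of 3486174 = 2788939.20, rounded up to 2788940; 2,788,940 required, 2,788,039 in favor — not approved.
D: 4/5 of 6428571 = 5142856.80, rounded up to 5142857; 5,142,857 required, 5,143,582 in favor — approved.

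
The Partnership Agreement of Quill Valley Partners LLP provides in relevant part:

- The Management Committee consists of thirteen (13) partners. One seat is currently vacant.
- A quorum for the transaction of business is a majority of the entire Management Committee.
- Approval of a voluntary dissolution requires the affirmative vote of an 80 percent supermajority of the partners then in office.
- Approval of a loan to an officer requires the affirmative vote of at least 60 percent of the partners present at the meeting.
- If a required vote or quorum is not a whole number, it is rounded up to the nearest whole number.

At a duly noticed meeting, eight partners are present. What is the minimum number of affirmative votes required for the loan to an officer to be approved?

The loan to an officer requires three-fifths of the partners present (8).
3/5 of 8 = 4.80, rounded up to 5.

5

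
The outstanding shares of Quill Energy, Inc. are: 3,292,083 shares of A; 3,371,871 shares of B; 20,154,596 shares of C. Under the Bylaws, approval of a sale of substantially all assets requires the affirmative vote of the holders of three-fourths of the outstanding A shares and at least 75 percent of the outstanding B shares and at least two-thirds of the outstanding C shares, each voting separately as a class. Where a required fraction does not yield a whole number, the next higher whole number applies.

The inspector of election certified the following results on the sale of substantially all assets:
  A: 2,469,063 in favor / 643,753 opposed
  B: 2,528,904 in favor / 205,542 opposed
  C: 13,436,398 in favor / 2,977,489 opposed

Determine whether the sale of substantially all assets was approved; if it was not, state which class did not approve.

A: 3/4 of 3292083 = 2469062.25, rounded up to 2469063; 2,469,063 required, 2,469,063 in favor — approved.
B: 3/4 of 3371871 = 2528903.25, rounded up to 2528904; 2,528,904 required, 2,528,904 in favor — approved.
C: 2/3 of 20154596 = 13436397.33, rounded up to 13436398; 13,436,398 required, 13,436,398 in favor — approved.

Approved — every class gave the required vote.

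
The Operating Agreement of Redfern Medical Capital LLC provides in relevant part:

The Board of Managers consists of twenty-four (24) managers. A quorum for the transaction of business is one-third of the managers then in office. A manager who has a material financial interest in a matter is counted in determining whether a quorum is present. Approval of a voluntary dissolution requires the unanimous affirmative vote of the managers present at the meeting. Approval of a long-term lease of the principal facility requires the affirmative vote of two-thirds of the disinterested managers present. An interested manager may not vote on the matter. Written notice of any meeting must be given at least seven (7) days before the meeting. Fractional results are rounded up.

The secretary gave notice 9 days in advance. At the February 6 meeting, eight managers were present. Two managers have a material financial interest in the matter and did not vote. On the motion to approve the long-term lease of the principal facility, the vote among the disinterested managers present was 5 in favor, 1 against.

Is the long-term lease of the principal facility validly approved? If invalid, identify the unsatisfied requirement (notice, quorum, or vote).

Valid — all requirements satisfied.

Notice: 9 days given; 7 required (9 ≥ 7). Satisfied.
Quorum: 8 present (interested managers count toward quorum); quorum is 8. Satisfied.
Vote: the long-term lease of the principal facility requires two-thirds of the disinterested managers present (8 − 2 = 6). 2/3 of 6 = 4, so 4 affirmative votes are needed; 5 voted in favor. Satisfied.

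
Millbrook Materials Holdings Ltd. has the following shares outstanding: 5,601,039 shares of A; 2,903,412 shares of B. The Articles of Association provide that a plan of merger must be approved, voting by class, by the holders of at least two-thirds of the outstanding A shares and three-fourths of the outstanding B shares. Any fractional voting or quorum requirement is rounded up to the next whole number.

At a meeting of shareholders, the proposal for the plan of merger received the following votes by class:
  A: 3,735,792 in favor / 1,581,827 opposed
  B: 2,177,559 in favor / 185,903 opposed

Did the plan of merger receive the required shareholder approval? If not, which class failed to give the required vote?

A: 2/3 of 5601039 = 3734026; 3,734,026 required, 3,735,792 in favor — approved.
B: 3/4 of 2903412 = 2177559; 2,177,559 required, 2,177,559 in favor — approved.

Approved — every class gave the required vote.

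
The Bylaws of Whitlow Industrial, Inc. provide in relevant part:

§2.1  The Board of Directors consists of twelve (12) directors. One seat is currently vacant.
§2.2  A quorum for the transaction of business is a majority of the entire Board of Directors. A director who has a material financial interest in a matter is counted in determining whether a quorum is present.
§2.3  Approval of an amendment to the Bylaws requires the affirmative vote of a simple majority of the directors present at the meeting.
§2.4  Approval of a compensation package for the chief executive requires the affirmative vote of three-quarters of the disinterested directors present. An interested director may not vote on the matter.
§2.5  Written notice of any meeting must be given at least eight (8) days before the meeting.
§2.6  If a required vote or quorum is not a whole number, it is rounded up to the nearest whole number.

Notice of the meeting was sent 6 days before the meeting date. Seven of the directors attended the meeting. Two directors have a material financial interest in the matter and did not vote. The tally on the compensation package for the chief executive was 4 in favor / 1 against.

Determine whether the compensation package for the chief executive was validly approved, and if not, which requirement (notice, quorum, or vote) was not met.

Notice: 6 days given; 8 required (6 < 8). Not satisfied.
Quorum: 7 present (interested directors count toward quorum); quorum is 7. Satisfied.
Vote: the compensation package for the chief executive requires three-fourths of the disinterested directors present (7 − 2 = 5). 3/4 of 5 = 3.75, rounded up to 4, so 4 affirmative votes are needed; 4 voted in favor. Satisfied.

Invalid — notice requirement not satisfied.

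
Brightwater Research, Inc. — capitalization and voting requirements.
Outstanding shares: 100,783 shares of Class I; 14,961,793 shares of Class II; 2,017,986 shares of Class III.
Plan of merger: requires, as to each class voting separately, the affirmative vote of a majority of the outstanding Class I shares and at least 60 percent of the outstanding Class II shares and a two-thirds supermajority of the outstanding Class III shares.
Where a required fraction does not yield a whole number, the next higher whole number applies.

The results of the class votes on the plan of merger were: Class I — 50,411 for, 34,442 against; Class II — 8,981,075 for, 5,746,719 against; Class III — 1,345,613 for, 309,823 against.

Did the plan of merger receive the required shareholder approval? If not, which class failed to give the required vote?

Approved — every class gave the required vote.

Class I: a majority of 100783 is 50392; 50,392 required, 50,411 in favor — approved.
Class II: 3/5 of 14961793 = 8977075.80, rounded up to 8977076; 8,977,076 required, 8,981,075 in favor — approved.
Class III: 2/3 of 2017986 = 1345324; 1,345,324 required, 1,345,613 in favor — approved.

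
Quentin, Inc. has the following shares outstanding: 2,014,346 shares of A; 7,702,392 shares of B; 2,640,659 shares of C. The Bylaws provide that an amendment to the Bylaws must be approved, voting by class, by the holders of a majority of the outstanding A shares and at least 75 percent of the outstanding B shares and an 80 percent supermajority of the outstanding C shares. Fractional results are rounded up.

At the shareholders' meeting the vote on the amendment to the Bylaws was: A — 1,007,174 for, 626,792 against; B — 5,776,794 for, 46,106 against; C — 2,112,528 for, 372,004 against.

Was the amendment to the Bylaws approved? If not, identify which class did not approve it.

Approved — every class gave the required vote.

A: a majority of 2014346 is 1007174; 1,007,174 required, 1,007,174 in favor — approved.
B: 3/4 of 7702392 = 5776794; 5,776,794 required, 5,776,794 in favor — approved.
C: 4/5 of 2640659 = 2112527.20, rounded up to 2112528; 2,112,528 required, 2,112,528 in favor — approved.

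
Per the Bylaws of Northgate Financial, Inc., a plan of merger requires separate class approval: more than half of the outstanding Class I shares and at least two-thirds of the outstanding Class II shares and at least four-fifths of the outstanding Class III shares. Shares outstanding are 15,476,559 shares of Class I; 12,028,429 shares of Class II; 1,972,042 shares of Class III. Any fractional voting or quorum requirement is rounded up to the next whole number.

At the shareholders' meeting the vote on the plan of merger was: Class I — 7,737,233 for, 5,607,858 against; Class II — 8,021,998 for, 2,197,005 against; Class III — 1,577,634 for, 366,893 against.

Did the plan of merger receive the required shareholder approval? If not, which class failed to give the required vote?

Not approved — the Class I shares did not give the required vote.

Class I: a majority of 15476559 is 7738280; 7,738,280 required, 7,737,233 in favor — not approved.
Class II: 2/3 of 12028429 = 8018952.67, rounded up to 8018953; 8,018,953 required, 8,021,998 in favor — approved.
Class III: 4/5 of 1972042 = 1577633.60, rounded up to 1577634; 1,577,634 required, 1,577,634 in favor — approved.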